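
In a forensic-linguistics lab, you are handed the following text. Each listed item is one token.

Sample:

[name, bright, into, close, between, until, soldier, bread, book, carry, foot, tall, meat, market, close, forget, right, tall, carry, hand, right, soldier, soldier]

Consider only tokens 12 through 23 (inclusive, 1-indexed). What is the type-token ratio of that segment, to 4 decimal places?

Segment tokens 12–23: tall, meat, market, close, forget, right, tall, carry, hand, right, soldier, soldier
Segment N = 12, segment V = 9.
TTR = 9 / 12 = 0.7500

0.7500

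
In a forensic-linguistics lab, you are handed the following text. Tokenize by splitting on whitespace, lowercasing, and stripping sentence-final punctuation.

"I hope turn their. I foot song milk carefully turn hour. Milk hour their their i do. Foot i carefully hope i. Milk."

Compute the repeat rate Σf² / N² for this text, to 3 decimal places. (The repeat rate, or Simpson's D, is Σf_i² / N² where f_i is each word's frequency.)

Frequencies: i:5, their:3, milk:3, hope:2, turn:2, foot:2, carefully:2, hour:2, song:1, do:1
Σf² = 65; N² = 529
Repeat rate = 65 / 529 = 0.123

0.123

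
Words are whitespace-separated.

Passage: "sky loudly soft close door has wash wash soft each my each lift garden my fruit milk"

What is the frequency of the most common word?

2

Frequencies: soft:2, wash:2, each:2, my:2, sky:1, loudly:1, close:1, door:1, has:1, lift:1, garden:1, fruit:1, milk:1
Most common: 'soft' with frequency 2.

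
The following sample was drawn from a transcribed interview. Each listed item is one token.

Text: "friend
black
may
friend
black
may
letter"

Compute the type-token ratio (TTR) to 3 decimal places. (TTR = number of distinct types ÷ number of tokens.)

N = 7 tokens, V = 4 types.
TTR = V / N = 4 / 7 = 0.571

0.571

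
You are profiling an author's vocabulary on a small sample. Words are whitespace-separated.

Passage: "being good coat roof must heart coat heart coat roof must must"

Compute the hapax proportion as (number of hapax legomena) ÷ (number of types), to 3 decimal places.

0.333

Frequencies: coat:3, must:3, roof:2, heart:2, being:1, good:1
Hapax count = 2; type count = 6.
Ratio = 2 / 6 = 0.333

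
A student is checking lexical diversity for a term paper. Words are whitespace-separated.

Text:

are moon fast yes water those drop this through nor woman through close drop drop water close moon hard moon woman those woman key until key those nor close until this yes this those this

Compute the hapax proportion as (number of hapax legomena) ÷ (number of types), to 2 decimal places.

Frequencies: those:4, this:4, moon:3, drop:3, woman:3, close:3, yes:2, water:2, through:2, nor:2, key:2, until:2, are:1, fast:1, hard:1
Hapax count = 3; type count = 15.
Ratio = 3 / 15 = 0.20

0.20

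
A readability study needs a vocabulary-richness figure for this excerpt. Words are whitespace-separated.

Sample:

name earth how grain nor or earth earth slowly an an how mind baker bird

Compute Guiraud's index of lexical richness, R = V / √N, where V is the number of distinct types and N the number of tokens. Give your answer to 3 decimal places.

2.840

N = 15, V = 11.
√N = 3.872983
R = 11 / 3.872983 = 2.840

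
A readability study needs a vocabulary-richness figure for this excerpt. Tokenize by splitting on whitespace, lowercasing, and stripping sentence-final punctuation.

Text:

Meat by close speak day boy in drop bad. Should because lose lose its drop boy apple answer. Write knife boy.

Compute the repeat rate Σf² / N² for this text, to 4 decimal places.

Frequencies: boy:3, drop:2, lose:2, meat:1, by:1, close:1, speak:1, day:1, in:1, bad:1, should:1, because:1, its:1, apple:1, answer:1, write:1, knife:1
Σf² = 31; N² = 441
Repeat rate = 31 / 441 = 0.0703

0.0703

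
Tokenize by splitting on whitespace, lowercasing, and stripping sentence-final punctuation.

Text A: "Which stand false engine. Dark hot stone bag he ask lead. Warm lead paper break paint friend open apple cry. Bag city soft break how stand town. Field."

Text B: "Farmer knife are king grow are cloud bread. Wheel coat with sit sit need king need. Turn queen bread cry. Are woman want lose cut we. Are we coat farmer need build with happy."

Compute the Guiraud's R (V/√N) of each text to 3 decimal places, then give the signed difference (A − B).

0.763

A: V=24, N=28, R=4.536
B: V=22, N=34, R=3.773
Difference = 4.536 − 3.773 = 0.763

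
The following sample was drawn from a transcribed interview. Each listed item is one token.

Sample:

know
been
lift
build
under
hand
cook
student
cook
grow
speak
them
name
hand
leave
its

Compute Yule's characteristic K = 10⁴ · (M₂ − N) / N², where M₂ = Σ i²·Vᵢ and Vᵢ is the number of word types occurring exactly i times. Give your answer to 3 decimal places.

Frequencies: hand:2, cook:2, know:1, been:1, lift:1, build:1, under:1, student:1, grow:1, speak:1, them:1, name:1, leave:1, its:1
N = 16. Frequency spectrum: V_1=12, V_2=2
M₂ = 1²·12 + 2²·2 = 20
K = 10000 × (20 − 16) / 16² = 156.250

156.250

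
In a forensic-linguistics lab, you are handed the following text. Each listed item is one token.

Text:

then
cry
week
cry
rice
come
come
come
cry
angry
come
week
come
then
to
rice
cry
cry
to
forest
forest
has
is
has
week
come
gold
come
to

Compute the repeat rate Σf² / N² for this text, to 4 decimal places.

Frequencies: come:7, cry:5, week:3, to:3, then:2, rice:2, forest:2, has:2, angry:1, is:1, gold:1
Σf² = 111; N² = 841
Repeat rate = 111 / 841 = 0.1320

0.1320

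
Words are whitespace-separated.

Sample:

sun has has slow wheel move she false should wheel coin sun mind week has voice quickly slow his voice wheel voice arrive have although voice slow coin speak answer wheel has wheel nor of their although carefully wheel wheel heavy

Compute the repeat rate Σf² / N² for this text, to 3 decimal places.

0.071

Frequencies: wheel:7, has:4, voice:4, slow:3, sun:2, coin:2, although:2, move:1, she:1, false:1, should:1, mind:1, week:1, quickly:1, his:1, arrive:1, have:1, speak:1, answer:1, nor:1, … (4 more, each freq 1)
Σf² = 119; N² = 1681
Repeat rate = 119 / 1681 = 0.071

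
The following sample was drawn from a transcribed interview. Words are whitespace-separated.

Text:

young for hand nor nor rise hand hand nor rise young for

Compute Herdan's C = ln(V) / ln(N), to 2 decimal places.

0.65

N = 12, V = 5.
ln(V) = 1.609438, ln(N) = 2.484907
C = 1.609438 / 2.484907 = 0.65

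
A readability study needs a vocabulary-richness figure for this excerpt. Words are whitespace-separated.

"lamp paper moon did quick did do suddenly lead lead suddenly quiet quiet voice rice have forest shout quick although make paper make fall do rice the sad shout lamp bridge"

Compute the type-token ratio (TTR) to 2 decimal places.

0.65

N = 31 tokens, V = 20 types.
TTR = V / N = 20 / 31 = 0.65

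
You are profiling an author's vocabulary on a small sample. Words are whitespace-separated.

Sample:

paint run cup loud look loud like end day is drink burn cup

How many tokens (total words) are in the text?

13

Tokens: paint, run, cup, loud, look, loud, like, end, day, is, drink, burn, cup
N = 13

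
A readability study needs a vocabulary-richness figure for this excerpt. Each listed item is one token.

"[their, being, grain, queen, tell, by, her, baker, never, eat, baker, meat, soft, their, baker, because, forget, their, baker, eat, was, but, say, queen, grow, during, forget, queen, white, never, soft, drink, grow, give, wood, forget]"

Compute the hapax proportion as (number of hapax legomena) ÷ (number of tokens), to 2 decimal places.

0.42

Frequencies: baker:4, their:3, queen:3, forget:3, never:2, eat:2, soft:2, grow:2, being:1, grain:1, tell:1, by:1, her:1, meat:1, because:1, was:1, but:1, say:1, during:1, white:1, … (3 more, each freq 1)
Hapax count = 15; token count = 36.
Ratio = 15 / 36 = 0.42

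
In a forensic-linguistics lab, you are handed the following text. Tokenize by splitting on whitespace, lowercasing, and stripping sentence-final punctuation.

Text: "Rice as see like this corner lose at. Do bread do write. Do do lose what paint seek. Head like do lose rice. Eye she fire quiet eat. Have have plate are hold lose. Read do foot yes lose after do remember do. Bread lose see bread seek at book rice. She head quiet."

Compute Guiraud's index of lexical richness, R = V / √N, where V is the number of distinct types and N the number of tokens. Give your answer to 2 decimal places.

4.08

N = 54, V = 30.
√N = 7.348469
R = 30 / 7.348469 = 4.08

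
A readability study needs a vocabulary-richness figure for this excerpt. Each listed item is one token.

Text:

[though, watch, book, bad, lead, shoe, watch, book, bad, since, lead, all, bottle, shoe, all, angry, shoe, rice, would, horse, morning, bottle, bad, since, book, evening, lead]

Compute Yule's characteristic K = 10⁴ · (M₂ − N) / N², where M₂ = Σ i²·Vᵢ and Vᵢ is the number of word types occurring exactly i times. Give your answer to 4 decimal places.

438.9575

Frequencies: book:3, bad:3, lead:3, shoe:3, watch:2, since:2, all:2, bottle:2, though:1, angry:1, rice:1, would:1, horse:1, morning:1, evening:1
N = 27. Frequency spectrum: V_1=7, V_2=4, V_3=4
M₂ = 1²·7 + 2²·4 + 3²·4 = 59
K = 10000 × (59 − 27) / 27² = 438.9575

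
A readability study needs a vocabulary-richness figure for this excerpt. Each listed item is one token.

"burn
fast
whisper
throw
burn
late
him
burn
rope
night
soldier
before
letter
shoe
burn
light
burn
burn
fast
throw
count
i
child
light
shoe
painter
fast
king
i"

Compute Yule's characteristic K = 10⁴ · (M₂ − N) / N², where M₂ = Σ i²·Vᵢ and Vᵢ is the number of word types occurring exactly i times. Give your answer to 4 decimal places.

Frequencies: burn:6, fast:3, throw:2, shoe:2, light:2, i:2, whisper:1, late:1, him:1, rope:1, night:1, soldier:1, before:1, letter:1, count:1, child:1, painter:1, king:1
N = 29. Frequency spectrum: V_1=12, V_2=4, V_3=1, V_6=1
M₂ = 1²·12 + 2²·4 + 3²·1 + 6²·1 = 73
K = 10000 × (73 − 29) / 29² = 523.1867

523.1867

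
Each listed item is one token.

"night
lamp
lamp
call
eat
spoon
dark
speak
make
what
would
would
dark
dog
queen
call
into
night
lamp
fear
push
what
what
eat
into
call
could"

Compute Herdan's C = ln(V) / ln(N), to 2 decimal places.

N = 27, V = 16.
ln(V) = 2.772589, ln(N) = 3.295837
C = 2.772589 / 3.295837 = 0.84

0.84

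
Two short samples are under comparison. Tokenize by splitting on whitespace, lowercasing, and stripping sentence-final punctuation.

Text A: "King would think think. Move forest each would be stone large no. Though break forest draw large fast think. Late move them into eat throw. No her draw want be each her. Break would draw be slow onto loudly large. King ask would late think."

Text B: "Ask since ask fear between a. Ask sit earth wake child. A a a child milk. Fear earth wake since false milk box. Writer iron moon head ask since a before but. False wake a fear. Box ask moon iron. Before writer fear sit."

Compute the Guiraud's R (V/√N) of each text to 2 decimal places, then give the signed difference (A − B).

A: V=25, N=45, R=3.73
B: V=18, N=44, R=2.71
Difference = 3.73 − 2.71 = 1.02

1.02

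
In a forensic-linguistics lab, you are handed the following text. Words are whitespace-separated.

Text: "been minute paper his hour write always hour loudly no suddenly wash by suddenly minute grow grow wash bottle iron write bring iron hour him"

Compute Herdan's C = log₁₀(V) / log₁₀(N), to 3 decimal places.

N = 25, V = 17.
log₁₀(V) = 1.230449, log₁₀(N) = 1.397940
C = 1.230449 / 1.397940 = 0.880

0.880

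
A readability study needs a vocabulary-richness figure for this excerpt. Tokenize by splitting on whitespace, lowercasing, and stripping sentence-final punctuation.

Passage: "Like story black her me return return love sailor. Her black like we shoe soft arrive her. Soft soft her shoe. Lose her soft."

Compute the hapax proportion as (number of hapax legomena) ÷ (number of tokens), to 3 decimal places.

0.292

Frequencies: her:5, soft:4, like:2, black:2, return:2, shoe:2, story:1, me:1, love:1, sailor:1, we:1, arrive:1, lose:1
Hapax count = 7; token count = 24.
Ratio = 7 / 24 = 0.292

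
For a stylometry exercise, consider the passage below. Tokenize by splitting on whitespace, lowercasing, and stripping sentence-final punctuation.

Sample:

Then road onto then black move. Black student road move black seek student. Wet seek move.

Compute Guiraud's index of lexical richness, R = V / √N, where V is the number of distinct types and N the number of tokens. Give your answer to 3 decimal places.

N = 16, V = 8.
√N = 4.000000
R = 8 / 4.000000 = 2.000

2.000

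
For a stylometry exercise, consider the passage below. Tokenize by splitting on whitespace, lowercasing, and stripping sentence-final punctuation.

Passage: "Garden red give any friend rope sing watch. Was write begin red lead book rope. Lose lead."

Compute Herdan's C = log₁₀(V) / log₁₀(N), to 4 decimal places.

0.9315

N = 17, V = 14.
log₁₀(V) = 1.146128, log₁₀(N) = 1.230449
C = 1.146128 / 1.230449 = 0.9315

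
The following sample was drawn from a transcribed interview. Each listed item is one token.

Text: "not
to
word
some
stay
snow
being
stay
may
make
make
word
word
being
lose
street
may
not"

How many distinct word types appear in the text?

Distinct types: {being, lose, make, may, not, snow, some, stay, street, to, word}
V = 11

11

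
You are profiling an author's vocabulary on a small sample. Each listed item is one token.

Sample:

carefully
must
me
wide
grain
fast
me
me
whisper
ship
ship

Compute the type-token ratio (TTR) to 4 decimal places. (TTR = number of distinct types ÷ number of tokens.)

0.7273

N = 11 tokens, V = 8 types.
TTR = V / N = 8 / 11 = 0.7273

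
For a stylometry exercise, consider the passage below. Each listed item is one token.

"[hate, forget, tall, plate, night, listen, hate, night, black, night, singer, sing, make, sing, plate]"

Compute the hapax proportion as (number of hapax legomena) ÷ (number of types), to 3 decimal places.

Frequencies: night:3, hate:2, plate:2, sing:2, forget:1, tall:1, listen:1, black:1, singer:1, make:1
Hapax count = 6; type count = 10.
Ratio = 6 / 10 = 0.600

0.600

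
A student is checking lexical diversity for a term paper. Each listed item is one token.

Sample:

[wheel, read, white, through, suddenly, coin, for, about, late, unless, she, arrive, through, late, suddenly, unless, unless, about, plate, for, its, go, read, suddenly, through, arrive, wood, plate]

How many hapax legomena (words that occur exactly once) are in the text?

Frequencies: through:3, suddenly:3, unless:3, read:2, for:2, about:2, late:2, arrive:2, plate:2, wheel:1, white:1, coin:1, she:1, its:1, go:1, wood:1
Hapax (freq=1): coin, go, its, she, wheel, white, wood

7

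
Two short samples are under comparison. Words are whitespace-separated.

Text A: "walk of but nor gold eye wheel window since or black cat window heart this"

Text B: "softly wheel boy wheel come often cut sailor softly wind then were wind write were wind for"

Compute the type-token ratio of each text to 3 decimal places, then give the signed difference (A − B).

0.227

TTR(A) = 14/15 = 0.933
TTR(B) = 12/17 = 0.706
Difference = 0.933 − 0.706 = 0.227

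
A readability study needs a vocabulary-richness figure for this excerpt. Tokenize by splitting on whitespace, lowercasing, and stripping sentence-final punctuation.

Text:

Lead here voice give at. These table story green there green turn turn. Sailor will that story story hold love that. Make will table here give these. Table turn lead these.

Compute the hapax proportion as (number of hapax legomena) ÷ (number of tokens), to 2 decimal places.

Frequencies: these:3, table:3, story:3, turn:3, lead:2, here:2, give:2, green:2, will:2, that:2, voice:1, at:1, there:1, sailor:1, hold:1, love:1, make:1
Hapax count = 7; token count = 31.
Ratio = 7 / 31 = 0.23

0.23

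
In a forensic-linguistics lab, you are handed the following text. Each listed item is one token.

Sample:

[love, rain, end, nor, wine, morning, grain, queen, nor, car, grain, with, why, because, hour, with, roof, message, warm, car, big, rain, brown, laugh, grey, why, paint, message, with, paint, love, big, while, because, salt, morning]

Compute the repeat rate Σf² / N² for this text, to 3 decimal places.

Frequencies: with:3, love:2, rain:2, nor:2, morning:2, grain:2, car:2, why:2, because:2, message:2, big:2, paint:2, end:1, wine:1, queen:1, hour:1, roof:1, warm:1, brown:1, laugh:1, … (3 more, each freq 1)
Σf² = 64; N² = 1296
Repeat rate = 64 / 1296 = 0.049

0.049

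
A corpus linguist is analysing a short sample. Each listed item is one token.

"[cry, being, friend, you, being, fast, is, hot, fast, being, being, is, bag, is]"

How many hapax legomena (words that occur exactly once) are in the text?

Frequencies: being:4, is:3, fast:2, cry:1, friend:1, you:1, hot:1, bag:1
Hapax (freq=1): bag, cry, friend, hot, you

5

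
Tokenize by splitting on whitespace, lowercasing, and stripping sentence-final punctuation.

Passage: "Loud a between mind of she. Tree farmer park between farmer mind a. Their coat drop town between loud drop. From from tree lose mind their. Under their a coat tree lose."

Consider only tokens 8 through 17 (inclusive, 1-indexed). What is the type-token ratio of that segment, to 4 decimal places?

0.9000

Segment tokens 8–17: farmer, park, between, farmer, mind, a, their, coat, drop, town
Segment N = 10, segment V = 9.
TTR = 9 / 10 = 0.9000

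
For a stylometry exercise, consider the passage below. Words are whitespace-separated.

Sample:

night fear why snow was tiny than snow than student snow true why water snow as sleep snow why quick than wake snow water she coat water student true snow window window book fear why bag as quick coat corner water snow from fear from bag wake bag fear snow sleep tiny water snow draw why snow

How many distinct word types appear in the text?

22

Distinct types: {as, bag, book, coat, corner, draw, fear, from, night, quick, she, sleep, snow, student, than, tiny, true, wake, was, water, why, window}
V = 22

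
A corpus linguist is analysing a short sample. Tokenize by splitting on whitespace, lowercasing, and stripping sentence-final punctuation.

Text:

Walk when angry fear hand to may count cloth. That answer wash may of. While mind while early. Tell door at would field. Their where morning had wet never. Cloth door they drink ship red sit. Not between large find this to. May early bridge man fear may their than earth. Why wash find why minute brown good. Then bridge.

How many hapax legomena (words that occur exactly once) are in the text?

Frequencies: may:4, fear:2, to:2, cloth:2, wash:2, while:2, early:2, door:2, their:2, find:2, bridge:2, why:2, walk:1, when:1, angry:1, hand:1, count:1, that:1, answer:1, of:1, … (26 more, each freq 1)
Hapax (freq=1): angry, answer, at, between, brown, count, drink, earth, field, good, had, hand, large, man, mind, minute, morning, never, not, of, red, ship, sit, tell, than, that, then, they, this, walk, wet, when, where, would

34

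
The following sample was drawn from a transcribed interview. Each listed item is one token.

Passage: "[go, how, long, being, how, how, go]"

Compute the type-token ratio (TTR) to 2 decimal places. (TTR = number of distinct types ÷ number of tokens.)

0.57

N = 7 tokens, V = 4 types.
TTR = V / N = 4 / 7 = 0.57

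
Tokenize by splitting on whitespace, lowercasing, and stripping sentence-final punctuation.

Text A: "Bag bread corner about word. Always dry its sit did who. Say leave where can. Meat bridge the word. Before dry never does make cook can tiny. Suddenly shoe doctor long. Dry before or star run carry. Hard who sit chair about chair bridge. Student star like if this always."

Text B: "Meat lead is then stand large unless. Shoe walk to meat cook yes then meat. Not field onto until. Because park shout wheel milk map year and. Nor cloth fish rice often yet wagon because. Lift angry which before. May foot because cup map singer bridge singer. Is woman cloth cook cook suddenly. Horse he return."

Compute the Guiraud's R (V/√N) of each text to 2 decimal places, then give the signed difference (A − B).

-0.64

A: V=38, N=50, R=5.37
B: V=45, N=56, R=6.01
Difference = 5.37 − 6.01 = -0.64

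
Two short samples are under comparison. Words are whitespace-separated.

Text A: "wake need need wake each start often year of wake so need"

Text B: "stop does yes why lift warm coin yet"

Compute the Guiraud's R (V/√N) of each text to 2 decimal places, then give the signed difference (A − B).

-0.52

A: V=8, N=12, R=2.31
B: V=8, N=8, R=2.83
Difference = 2.31 − 2.83 = -0.52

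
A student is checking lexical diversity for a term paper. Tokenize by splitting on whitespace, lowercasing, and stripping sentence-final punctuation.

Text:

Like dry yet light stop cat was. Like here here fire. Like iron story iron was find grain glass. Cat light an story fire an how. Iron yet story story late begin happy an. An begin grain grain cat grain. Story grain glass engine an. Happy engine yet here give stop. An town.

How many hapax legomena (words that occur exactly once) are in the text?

6

Frequencies: an:6, story:5, grain:5, like:3, yet:3, cat:3, here:3, iron:3, light:2, stop:2, was:2, fire:2, glass:2, begin:2, happy:2, engine:2, dry:1, find:1, how:1, late:1, … (2 more, each freq 1)
Hapax (freq=1): dry, find, give, how, late, town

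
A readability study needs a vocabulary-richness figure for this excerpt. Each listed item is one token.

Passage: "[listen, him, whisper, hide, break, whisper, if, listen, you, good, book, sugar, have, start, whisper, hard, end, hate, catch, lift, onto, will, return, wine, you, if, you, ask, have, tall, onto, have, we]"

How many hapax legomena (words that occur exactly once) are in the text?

Frequencies: whisper:3, you:3, have:3, listen:2, if:2, onto:2, him:1, hide:1, break:1, good:1, book:1, sugar:1, start:1, hard:1, end:1, hate:1, catch:1, lift:1, will:1, return:1, … (4 more, each freq 1)
Hapax (freq=1): ask, book, break, catch, end, good, hard, hate, hide, him, lift, return, start, sugar, tall, we, will, wine

18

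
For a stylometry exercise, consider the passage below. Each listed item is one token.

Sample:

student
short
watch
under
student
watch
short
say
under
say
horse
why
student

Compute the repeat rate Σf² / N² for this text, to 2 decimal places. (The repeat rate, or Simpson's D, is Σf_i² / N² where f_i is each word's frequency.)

0.16

Frequencies: student:3, short:2, watch:2, under:2, say:2, horse:1, why:1
Σf² = 27; N² = 169
Repeat rate = 27 / 169 = 0.16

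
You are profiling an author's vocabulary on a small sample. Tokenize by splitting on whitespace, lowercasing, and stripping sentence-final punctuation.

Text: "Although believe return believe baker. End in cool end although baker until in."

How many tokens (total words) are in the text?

13

Tokens: although, believe, return, believe, baker, end, in, cool, end, although, baker, until, in
N = 13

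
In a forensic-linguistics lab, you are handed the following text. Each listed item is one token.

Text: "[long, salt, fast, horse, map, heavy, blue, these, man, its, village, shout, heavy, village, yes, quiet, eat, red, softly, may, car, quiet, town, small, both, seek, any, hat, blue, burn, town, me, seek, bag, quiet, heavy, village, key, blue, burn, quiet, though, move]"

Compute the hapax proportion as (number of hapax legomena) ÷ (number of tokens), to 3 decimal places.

0.558

Frequencies: quiet:4, heavy:3, blue:3, village:3, town:2, seek:2, burn:2, long:1, salt:1, fast:1, horse:1, map:1, these:1, man:1, its:1, shout:1, yes:1, eat:1, red:1, softly:1, … (11 more, each freq 1)
Hapax count = 24; token count = 43.
Ratio = 24 / 43 = 0.558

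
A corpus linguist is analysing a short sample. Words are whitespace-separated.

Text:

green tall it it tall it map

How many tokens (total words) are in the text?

7

Tokens: green, tall, it, it, tall, it, map
N = 7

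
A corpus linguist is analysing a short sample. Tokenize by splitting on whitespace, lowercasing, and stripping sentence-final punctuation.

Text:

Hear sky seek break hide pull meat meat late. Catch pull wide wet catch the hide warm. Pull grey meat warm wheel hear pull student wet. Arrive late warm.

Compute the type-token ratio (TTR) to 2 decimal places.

0.59

N = 29 tokens, V = 17 types.
TTR = V / N = 17 / 29 = 0.59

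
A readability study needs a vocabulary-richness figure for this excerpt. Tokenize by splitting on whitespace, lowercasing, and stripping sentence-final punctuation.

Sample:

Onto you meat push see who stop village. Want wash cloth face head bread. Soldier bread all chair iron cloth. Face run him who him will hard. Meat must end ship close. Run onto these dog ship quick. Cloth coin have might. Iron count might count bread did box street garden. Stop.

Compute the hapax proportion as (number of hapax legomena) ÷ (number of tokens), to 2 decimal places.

Frequencies: cloth:3, bread:3, onto:2, meat:2, who:2, stop:2, face:2, iron:2, run:2, him:2, ship:2, might:2, count:2, you:1, push:1, see:1, village:1, want:1, wash:1, head:1, … (17 more, each freq 1)
Hapax count = 24; token count = 52.
Ratio = 24 / 52 = 0.46

0.46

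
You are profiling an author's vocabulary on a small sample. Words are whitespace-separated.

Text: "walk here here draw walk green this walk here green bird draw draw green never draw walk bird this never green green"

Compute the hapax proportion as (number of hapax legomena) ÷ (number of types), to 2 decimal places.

0.00

Frequencies: green:5, walk:4, draw:4, here:3, this:2, bird:2, never:2
Hapax count = 0; type count = 7.
Ratio = 0 / 7 = 0.00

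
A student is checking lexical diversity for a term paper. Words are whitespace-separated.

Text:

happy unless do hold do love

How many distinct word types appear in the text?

Distinct types: {do, happy, hold, love, unless}
V = 5

5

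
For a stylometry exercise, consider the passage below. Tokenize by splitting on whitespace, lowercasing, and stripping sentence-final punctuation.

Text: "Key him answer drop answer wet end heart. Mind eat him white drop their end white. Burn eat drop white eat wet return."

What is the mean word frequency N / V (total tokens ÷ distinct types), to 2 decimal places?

N = 23 tokens, V = 13 types.
Mean frequency = N / V = 23 / 13 = 1.77

1.77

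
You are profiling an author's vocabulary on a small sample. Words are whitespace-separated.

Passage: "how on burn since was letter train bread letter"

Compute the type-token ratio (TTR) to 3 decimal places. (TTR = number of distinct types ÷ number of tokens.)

0.889

N = 9 tokens, V = 8 types.
TTR = V / N = 8 / 9 = 0.889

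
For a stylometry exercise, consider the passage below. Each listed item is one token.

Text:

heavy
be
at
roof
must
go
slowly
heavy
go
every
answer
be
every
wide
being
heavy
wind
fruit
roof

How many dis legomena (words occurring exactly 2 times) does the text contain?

4

Frequencies: heavy:3, be:2, roof:2, go:2, every:2, at:1, must:1, slowly:1, answer:1, wide:1, being:1, wind:1, fruit:1
Words with frequency 2: be, every, go, roof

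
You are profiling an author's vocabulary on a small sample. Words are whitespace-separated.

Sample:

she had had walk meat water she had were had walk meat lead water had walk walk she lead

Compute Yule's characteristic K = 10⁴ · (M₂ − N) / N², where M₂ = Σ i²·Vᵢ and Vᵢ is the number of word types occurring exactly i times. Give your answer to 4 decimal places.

1218.8366

Frequencies: had:5, walk:4, she:3, meat:2, water:2, lead:2, were:1
N = 19. Frequency spectrum: V_1=1, V_2=3, V_3=1, V_4=1, V_5=1
M₂ = 1²·1 + 2²·3 + 3²·1 + 4²·1 + 5²·1 = 63
K = 10000 × (63 − 19) / 19² = 1218.8366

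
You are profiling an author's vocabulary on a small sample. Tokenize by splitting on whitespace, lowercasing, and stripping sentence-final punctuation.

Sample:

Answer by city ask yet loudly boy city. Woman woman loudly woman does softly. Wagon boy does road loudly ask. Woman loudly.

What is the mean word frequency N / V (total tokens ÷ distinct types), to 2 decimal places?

1.83

N = 22 tokens, V = 12 types.
Mean frequency = N / V = 22 / 12 = 1.83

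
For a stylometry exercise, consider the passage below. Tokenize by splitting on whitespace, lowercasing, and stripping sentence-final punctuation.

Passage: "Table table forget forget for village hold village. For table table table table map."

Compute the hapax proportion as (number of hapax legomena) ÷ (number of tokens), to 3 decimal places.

0.143

Frequencies: table:6, forget:2, for:2, village:2, hold:1, map:1
Hapax count = 2; token count = 14.
Ratio = 2 / 14 = 0.143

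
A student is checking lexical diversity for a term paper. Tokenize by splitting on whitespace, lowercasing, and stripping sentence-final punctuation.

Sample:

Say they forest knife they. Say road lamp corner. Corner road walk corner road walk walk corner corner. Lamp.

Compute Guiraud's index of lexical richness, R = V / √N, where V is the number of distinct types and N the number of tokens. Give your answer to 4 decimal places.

N = 19, V = 8.
√N = 4.358899
R = 8 / 4.358899 = 1.8353

1.8353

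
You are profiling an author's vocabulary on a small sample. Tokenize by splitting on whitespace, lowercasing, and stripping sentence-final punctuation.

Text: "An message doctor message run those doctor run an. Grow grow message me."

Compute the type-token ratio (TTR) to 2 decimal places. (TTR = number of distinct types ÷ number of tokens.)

N = 13 tokens, V = 7 types.
TTR = V / N = 7 / 13 = 0.54

0.54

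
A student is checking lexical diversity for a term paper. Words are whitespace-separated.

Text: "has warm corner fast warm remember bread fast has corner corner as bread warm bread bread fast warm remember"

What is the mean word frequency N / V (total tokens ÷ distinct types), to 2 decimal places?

2.71

N = 19 tokens, V = 7 types.
Mean frequency = N / V = 19 / 7 = 2.71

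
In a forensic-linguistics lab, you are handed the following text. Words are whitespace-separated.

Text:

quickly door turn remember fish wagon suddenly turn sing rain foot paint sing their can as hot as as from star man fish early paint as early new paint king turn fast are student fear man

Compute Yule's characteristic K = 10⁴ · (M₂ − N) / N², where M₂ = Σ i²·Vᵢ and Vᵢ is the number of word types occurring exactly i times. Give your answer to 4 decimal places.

246.9136

Frequencies: as:4, turn:3, paint:3, fish:2, sing:2, man:2, early:2, quickly:1, door:1, remember:1, wagon:1, suddenly:1, rain:1, foot:1, their:1, can:1, hot:1, from:1, star:1, new:1, … (5 more, each freq 1)
N = 36. Frequency spectrum: V_1=18, V_2=4, V_3=2, V_4=1
M₂ = 1²·18 + 2²·4 + 3²·2 + 4²·1 = 68
K = 10000 × (68 − 36) / 36² = 246.9136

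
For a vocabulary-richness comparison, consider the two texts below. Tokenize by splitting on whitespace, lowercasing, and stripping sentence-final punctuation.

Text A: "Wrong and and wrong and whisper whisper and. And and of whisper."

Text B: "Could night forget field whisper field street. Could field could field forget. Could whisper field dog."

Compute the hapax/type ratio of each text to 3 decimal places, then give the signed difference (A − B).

A: hapax=1, V=4, ratio=0.250
B: hapax=3, V=7, ratio=0.429
Difference = 0.250 − 0.429 = -0.179

-0.179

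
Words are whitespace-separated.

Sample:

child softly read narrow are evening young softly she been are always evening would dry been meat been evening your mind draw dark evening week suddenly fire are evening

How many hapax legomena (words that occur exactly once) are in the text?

16

Frequencies: evening:5, are:3, been:3, softly:2, child:1, read:1, narrow:1, young:1, she:1, always:1, would:1, dry:1, meat:1, your:1, mind:1, draw:1, dark:1, week:1, suddenly:1, fire:1
Hapax (freq=1): always, child, dark, draw, dry, fire, meat, mind, narrow, read, she, suddenly, week, would, young, your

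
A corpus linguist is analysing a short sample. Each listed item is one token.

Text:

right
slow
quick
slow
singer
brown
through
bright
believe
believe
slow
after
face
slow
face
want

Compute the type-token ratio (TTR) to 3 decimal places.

0.688

N = 16 tokens, V = 11 types.
TTR = V / N = 11 / 16 = 0.688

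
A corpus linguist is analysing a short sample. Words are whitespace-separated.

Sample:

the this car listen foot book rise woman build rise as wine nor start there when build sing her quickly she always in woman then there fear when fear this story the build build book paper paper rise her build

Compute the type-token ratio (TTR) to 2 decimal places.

N = 40 tokens, V = 25 types.
TTR = V / N = 25 / 40 = 0.63

0.63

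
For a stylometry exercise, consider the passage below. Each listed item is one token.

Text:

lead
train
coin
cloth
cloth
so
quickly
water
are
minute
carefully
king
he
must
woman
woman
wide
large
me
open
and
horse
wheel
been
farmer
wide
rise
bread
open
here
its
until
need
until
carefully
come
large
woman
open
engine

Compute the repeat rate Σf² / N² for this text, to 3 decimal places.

0.039

Frequencies: woman:3, open:3, cloth:2, carefully:2, wide:2, large:2, until:2, lead:1, train:1, coin:1, so:1, quickly:1, water:1, are:1, minute:1, king:1, he:1, must:1, me:1, and:1, … (11 more, each freq 1)
Σf² = 62; N² = 1600
Repeat rate = 62 / 1600 = 0.039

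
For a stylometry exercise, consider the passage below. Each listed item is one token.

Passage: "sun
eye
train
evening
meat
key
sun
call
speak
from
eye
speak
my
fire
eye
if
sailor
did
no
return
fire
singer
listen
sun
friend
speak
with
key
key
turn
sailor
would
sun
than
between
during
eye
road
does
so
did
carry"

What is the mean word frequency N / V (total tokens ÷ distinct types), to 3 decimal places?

1.448

N = 42 tokens, V = 29 types.
Mean frequency = N / V = 42 / 29 = 1.448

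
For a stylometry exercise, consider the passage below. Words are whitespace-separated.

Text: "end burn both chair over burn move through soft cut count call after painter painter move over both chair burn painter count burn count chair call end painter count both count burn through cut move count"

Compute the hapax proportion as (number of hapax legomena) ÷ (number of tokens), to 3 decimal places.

0.056

Frequencies: count:6, burn:5, painter:4, both:3, chair:3, move:3, end:2, over:2, through:2, cut:2, call:2, soft:1, after:1
Hapax count = 2; token count = 36.
Ratio = 2 / 36 = 0.056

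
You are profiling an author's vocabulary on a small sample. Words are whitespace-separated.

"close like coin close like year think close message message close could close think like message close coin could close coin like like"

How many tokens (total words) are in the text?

23

Tokens: close, like, coin, close, like, year, think, close, message, message, close, could, close, think, like, message, close, coin, could, close, coin, like, like
N = 23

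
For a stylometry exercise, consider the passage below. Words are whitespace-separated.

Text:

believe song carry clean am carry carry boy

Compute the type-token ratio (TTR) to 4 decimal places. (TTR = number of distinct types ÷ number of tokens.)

N = 8 tokens, V = 6 types.
TTR = V / N = 6 / 8 = 0.7500

0.7500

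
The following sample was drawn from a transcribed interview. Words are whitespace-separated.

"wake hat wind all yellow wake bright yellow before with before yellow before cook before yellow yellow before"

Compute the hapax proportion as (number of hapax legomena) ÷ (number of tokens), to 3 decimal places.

0.333

Frequencies: yellow:5, before:5, wake:2, hat:1, wind:1, all:1, bright:1, with:1, cook:1
Hapax count = 6; token count = 18.
Ratio = 6 / 18 = 0.333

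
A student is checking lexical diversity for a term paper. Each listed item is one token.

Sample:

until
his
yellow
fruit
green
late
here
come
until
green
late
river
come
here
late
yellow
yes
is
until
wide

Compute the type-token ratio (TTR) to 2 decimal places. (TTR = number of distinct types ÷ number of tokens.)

0.60

N = 20 tokens, V = 12 types.
TTR = V / N = 12 / 20 = 0.60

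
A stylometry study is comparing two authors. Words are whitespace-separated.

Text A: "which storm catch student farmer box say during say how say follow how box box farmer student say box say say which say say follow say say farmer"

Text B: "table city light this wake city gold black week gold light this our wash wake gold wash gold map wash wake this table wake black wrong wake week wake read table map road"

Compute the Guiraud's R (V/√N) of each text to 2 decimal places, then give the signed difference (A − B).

-0.55

A: V=10, N=28, R=1.89
B: V=14, N=33, R=2.44
Difference = 1.89 − 2.44 = -0.55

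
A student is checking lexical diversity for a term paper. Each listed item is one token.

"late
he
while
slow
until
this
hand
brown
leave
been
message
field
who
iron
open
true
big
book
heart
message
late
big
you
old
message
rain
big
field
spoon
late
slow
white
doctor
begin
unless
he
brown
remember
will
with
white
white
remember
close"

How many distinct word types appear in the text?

Distinct types: {been, begin, big, book, brown, close, doctor, field, hand, he, heart, iron, late, leave, message, old, open, rain, remember, slow, spoon, this, true, unless, until, while, white, who, will, with, you}
V = 31

31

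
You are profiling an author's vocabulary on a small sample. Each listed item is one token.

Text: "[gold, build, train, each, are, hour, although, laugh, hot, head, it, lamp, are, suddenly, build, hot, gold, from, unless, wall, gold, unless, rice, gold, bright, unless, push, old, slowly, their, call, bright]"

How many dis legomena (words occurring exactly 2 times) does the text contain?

4

Frequencies: gold:4, unless:3, build:2, are:2, hot:2, bright:2, train:1, each:1, hour:1, although:1, laugh:1, head:1, it:1, lamp:1, suddenly:1, from:1, wall:1, rice:1, push:1, old:1, … (3 more, each freq 1)
Words with frequency 2: are, bright, build, hot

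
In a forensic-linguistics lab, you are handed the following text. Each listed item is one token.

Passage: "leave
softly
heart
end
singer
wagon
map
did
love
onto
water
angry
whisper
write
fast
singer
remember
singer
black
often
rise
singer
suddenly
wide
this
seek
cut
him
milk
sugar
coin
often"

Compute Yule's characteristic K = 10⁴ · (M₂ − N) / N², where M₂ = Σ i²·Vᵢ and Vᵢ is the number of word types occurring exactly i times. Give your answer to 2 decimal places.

Frequencies: singer:4, often:2, leave:1, softly:1, heart:1, end:1, wagon:1, map:1, did:1, love:1, onto:1, water:1, angry:1, whisper:1, write:1, fast:1, remember:1, black:1, rise:1, suddenly:1, … (8 more, each freq 1)
N = 32. Frequency spectrum: V_1=26, V_2=1, V_4=1
M₂ = 1²·26 + 2²·1 + 4²·1 = 46
K = 10000 × (46 − 32) / 32² = 136.72

136.72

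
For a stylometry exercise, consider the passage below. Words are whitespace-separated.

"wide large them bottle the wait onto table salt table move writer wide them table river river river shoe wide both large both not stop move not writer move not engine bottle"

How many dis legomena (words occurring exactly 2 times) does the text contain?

5

Frequencies: wide:3, table:3, move:3, river:3, not:3, large:2, them:2, bottle:2, writer:2, both:2, the:1, wait:1, onto:1, salt:1, shoe:1, stop:1, engine:1
Words with frequency 2: both, bottle, large, them, writer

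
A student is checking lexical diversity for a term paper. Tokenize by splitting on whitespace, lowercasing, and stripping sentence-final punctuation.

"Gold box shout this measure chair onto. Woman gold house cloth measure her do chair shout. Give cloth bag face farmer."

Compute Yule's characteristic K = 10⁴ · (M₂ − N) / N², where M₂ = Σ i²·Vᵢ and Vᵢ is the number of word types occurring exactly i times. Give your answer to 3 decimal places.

226.757

Frequencies: gold:2, shout:2, measure:2, chair:2, cloth:2, box:1, this:1, onto:1, woman:1, house:1, her:1, do:1, give:1, bag:1, face:1, farmer:1
N = 21. Frequency spectrum: V_1=11, V_2=5
M₂ = 1²·11 + 2²·5 = 31
K = 10000 × (31 − 21) / 21² = 226.757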